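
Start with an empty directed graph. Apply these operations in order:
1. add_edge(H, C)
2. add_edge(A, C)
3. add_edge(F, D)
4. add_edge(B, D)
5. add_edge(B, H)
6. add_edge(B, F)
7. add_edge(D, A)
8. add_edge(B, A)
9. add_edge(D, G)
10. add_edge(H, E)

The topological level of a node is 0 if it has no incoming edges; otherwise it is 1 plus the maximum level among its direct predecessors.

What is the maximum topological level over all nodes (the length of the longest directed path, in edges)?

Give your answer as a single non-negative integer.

Answer: 4

Derivation:
Op 1: add_edge(H, C). Edges now: 1
Op 2: add_edge(A, C). Edges now: 2
Op 3: add_edge(F, D). Edges now: 3
Op 4: add_edge(B, D). Edges now: 4
Op 5: add_edge(B, H). Edges now: 5
Op 6: add_edge(B, F). Edges now: 6
Op 7: add_edge(D, A). Edges now: 7
Op 8: add_edge(B, A). Edges now: 8
Op 9: add_edge(D, G). Edges now: 9
Op 10: add_edge(H, E). Edges now: 10
Compute levels (Kahn BFS):
  sources (in-degree 0): B
  process B: level=0
    B->A: in-degree(A)=1, level(A)>=1
    B->D: in-degree(D)=1, level(D)>=1
    B->F: in-degree(F)=0, level(F)=1, enqueue
    B->H: in-degree(H)=0, level(H)=1, enqueue
  process F: level=1
    F->D: in-degree(D)=0, level(D)=2, enqueue
  process H: level=1
    H->C: in-degree(C)=1, level(C)>=2
    H->E: in-degree(E)=0, level(E)=2, enqueue
  process D: level=2
    D->A: in-degree(A)=0, level(A)=3, enqueue
    D->G: in-degree(G)=0, level(G)=3, enqueue
  process E: level=2
  process A: level=3
    A->C: in-degree(C)=0, level(C)=4, enqueue
  process G: level=3
  process C: level=4
All levels: A:3, B:0, C:4, D:2, E:2, F:1, G:3, H:1
max level = 4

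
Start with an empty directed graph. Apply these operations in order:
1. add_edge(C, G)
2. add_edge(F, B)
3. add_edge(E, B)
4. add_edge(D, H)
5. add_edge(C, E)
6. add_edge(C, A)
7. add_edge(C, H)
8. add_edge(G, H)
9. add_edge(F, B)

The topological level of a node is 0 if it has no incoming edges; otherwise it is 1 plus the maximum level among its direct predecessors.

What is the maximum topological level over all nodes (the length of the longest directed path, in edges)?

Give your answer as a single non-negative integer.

Op 1: add_edge(C, G). Edges now: 1
Op 2: add_edge(F, B). Edges now: 2
Op 3: add_edge(E, B). Edges now: 3
Op 4: add_edge(D, H). Edges now: 4
Op 5: add_edge(C, E). Edges now: 5
Op 6: add_edge(C, A). Edges now: 6
Op 7: add_edge(C, H). Edges now: 7
Op 8: add_edge(G, H). Edges now: 8
Op 9: add_edge(F, B) (duplicate, no change). Edges now: 8
Compute levels (Kahn BFS):
  sources (in-degree 0): C, D, F
  process C: level=0
    C->A: in-degree(A)=0, level(A)=1, enqueue
    C->E: in-degree(E)=0, level(E)=1, enqueue
    C->G: in-degree(G)=0, level(G)=1, enqueue
    C->H: in-degree(H)=2, level(H)>=1
  process D: level=0
    D->H: in-degree(H)=1, level(H)>=1
  process F: level=0
    F->B: in-degree(B)=1, level(B)>=1
  process A: level=1
  process E: level=1
    E->B: in-degree(B)=0, level(B)=2, enqueue
  process G: level=1
    G->H: in-degree(H)=0, level(H)=2, enqueue
  process B: level=2
  process H: level=2
All levels: A:1, B:2, C:0, D:0, E:1, F:0, G:1, H:2
max level = 2

Answer: 2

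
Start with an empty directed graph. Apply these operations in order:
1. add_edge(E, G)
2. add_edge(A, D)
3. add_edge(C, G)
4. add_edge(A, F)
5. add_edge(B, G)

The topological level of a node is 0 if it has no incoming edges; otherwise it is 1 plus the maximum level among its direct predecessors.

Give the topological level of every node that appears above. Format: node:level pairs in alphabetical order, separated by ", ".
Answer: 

Op 1: add_edge(E, G). Edges now: 1
Op 2: add_edge(A, D). Edges now: 2
Op 3: add_edge(C, G). Edges now: 3
Op 4: add_edge(A, F). Edges now: 4
Op 5: add_edge(B, G). Edges now: 5
Compute levels (Kahn BFS):
  sources (in-degree 0): A, B, C, E
  process A: level=0
    A->D: in-degree(D)=0, level(D)=1, enqueue
    A->F: in-degree(F)=0, level(F)=1, enqueue
  process B: level=0
    B->G: in-degree(G)=2, level(G)>=1
  process C: level=0
    C->G: in-degree(G)=1, level(G)>=1
  process E: level=0
    E->G: in-degree(G)=0, level(G)=1, enqueue
  process D: level=1
  process F: level=1
  process G: level=1
All levels: A:0, B:0, C:0, D:1, E:0, F:1, G:1

Answer: A:0, B:0, C:0, D:1, E:0, F:1, G:1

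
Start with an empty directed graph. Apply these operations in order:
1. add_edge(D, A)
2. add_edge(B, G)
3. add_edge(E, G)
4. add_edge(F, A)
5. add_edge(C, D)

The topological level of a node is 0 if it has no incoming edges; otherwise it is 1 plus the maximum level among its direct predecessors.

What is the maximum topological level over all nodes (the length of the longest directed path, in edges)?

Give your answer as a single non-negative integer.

Op 1: add_edge(D, A). Edges now: 1
Op 2: add_edge(B, G). Edges now: 2
Op 3: add_edge(E, G). Edges now: 3
Op 4: add_edge(F, A). Edges now: 4
Op 5: add_edge(C, D). Edges now: 5
Compute levels (Kahn BFS):
  sources (in-degree 0): B, C, E, F
  process B: level=0
    B->G: in-degree(G)=1, level(G)>=1
  process C: level=0
    C->D: in-degree(D)=0, level(D)=1, enqueue
  process E: level=0
    E->G: in-degree(G)=0, level(G)=1, enqueue
  process F: level=0
    F->A: in-degree(A)=1, level(A)>=1
  process D: level=1
    D->A: in-degree(A)=0, level(A)=2, enqueue
  process G: level=1
  process A: level=2
All levels: A:2, B:0, C:0, D:1, E:0, F:0, G:1
max level = 2

Answer: 2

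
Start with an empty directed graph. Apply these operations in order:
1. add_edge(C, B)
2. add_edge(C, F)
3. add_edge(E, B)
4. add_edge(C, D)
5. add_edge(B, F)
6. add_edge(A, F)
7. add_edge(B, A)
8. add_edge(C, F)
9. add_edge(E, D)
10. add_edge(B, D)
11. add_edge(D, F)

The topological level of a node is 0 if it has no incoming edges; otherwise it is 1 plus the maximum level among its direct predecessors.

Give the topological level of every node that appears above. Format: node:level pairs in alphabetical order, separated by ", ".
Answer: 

Op 1: add_edge(C, B). Edges now: 1
Op 2: add_edge(C, F). Edges now: 2
Op 3: add_edge(E, B). Edges now: 3
Op 4: add_edge(C, D). Edges now: 4
Op 5: add_edge(B, F). Edges now: 5
Op 6: add_edge(A, F). Edges now: 6
Op 7: add_edge(B, A). Edges now: 7
Op 8: add_edge(C, F) (duplicate, no change). Edges now: 7
Op 9: add_edge(E, D). Edges now: 8
Op 10: add_edge(B, D). Edges now: 9
Op 11: add_edge(D, F). Edges now: 10
Compute levels (Kahn BFS):
  sources (in-degree 0): C, E
  process C: level=0
    C->B: in-degree(B)=1, level(B)>=1
    C->D: in-degree(D)=2, level(D)>=1
    C->F: in-degree(F)=3, level(F)>=1
  process E: level=0
    E->B: in-degree(B)=0, level(B)=1, enqueue
    E->D: in-degree(D)=1, level(D)>=1
  process B: level=1
    B->A: in-degree(A)=0, level(A)=2, enqueue
    B->D: in-degree(D)=0, level(D)=2, enqueue
    B->F: in-degree(F)=2, level(F)>=2
  process A: level=2
    A->F: in-degree(F)=1, level(F)>=3
  process D: level=2
    D->F: in-degree(F)=0, level(F)=3, enqueue
  process F: level=3
All levels: A:2, B:1, C:0, D:2, E:0, F:3

Answer: A:2, B:1, C:0, D:2, E:0, F:3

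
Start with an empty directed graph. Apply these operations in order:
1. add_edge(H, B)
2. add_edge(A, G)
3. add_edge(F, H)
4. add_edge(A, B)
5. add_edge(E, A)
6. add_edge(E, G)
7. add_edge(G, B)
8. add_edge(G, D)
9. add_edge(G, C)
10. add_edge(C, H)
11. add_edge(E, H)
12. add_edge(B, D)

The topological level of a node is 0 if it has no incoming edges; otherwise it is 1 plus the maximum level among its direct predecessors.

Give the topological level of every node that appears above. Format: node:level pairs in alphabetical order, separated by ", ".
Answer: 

Op 1: add_edge(H, B). Edges now: 1
Op 2: add_edge(A, G). Edges now: 2
Op 3: add_edge(F, H). Edges now: 3
Op 4: add_edge(A, B). Edges now: 4
Op 5: add_edge(E, A). Edges now: 5
Op 6: add_edge(E, G). Edges now: 6
Op 7: add_edge(G, B). Edges now: 7
Op 8: add_edge(G, D). Edges now: 8
Op 9: add_edge(G, C). Edges now: 9
Op 10: add_edge(C, H). Edges now: 10
Op 11: add_edge(E, H). Edges now: 11
Op 12: add_edge(B, D). Edges now: 12
Compute levels (Kahn BFS):
  sources (in-degree 0): E, F
  process E: level=0
    E->A: in-degree(A)=0, level(A)=1, enqueue
    E->G: in-degree(G)=1, level(G)>=1
    E->H: in-degree(H)=2, level(H)>=1
  process F: level=0
    F->H: in-degree(H)=1, level(H)>=1
  process A: level=1
    A->B: in-degree(B)=2, level(B)>=2
    A->G: in-degree(G)=0, level(G)=2, enqueue
  process G: level=2
    G->B: in-degree(B)=1, level(B)>=3
    G->C: in-degree(C)=0, level(C)=3, enqueue
    G->D: in-degree(D)=1, level(D)>=3
  process C: level=3
    C->H: in-degree(H)=0, level(H)=4, enqueue
  process H: level=4
    H->B: in-degree(B)=0, level(B)=5, enqueue
  process B: level=5
    B->D: in-degree(D)=0, level(D)=6, enqueue
  process D: level=6
All levels: A:1, B:5, C:3, D:6, E:0, F:0, G:2, H:4

Answer: A:1, B:5, C:3, D:6, E:0, F:0, G:2, H:4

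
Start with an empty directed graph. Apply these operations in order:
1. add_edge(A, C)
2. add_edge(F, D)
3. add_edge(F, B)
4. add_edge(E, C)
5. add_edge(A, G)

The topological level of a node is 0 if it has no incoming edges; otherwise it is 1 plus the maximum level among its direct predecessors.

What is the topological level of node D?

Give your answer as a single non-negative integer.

Answer: 1

Derivation:
Op 1: add_edge(A, C). Edges now: 1
Op 2: add_edge(F, D). Edges now: 2
Op 3: add_edge(F, B). Edges now: 3
Op 4: add_edge(E, C). Edges now: 4
Op 5: add_edge(A, G). Edges now: 5
Compute levels (Kahn BFS):
  sources (in-degree 0): A, E, F
  process A: level=0
    A->C: in-degree(C)=1, level(C)>=1
    A->G: in-degree(G)=0, level(G)=1, enqueue
  process E: level=0
    E->C: in-degree(C)=0, level(C)=1, enqueue
  process F: level=0
    F->B: in-degree(B)=0, level(B)=1, enqueue
    F->D: in-degree(D)=0, level(D)=1, enqueue
  process G: level=1
  process C: level=1
  process B: level=1
  process D: level=1
All levels: A:0, B:1, C:1, D:1, E:0, F:0, G:1
level(D) = 1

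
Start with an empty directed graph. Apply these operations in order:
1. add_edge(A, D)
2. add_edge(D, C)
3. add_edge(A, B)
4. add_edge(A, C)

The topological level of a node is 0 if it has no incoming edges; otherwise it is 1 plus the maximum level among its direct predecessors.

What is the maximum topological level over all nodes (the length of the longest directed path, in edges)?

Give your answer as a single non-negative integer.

Answer: 2

Derivation:
Op 1: add_edge(A, D). Edges now: 1
Op 2: add_edge(D, C). Edges now: 2
Op 3: add_edge(A, B). Edges now: 3
Op 4: add_edge(A, C). Edges now: 4
Compute levels (Kahn BFS):
  sources (in-degree 0): A
  process A: level=0
    A->B: in-degree(B)=0, level(B)=1, enqueue
    A->C: in-degree(C)=1, level(C)>=1
    A->D: in-degree(D)=0, level(D)=1, enqueue
  process B: level=1
  process D: level=1
    D->C: in-degree(C)=0, level(C)=2, enqueue
  process C: level=2
All levels: A:0, B:1, C:2, D:1
max level = 2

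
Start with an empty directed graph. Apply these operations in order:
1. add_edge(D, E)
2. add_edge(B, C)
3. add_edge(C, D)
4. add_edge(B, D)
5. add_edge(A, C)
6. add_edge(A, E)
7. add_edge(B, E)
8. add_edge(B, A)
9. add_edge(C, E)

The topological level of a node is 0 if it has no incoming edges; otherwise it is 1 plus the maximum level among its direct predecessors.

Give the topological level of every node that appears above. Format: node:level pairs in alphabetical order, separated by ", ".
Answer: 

Op 1: add_edge(D, E). Edges now: 1
Op 2: add_edge(B, C). Edges now: 2
Op 3: add_edge(C, D). Edges now: 3
Op 4: add_edge(B, D). Edges now: 4
Op 5: add_edge(A, C). Edges now: 5
Op 6: add_edge(A, E). Edges now: 6
Op 7: add_edge(B, E). Edges now: 7
Op 8: add_edge(B, A). Edges now: 8
Op 9: add_edge(C, E). Edges now: 9
Compute levels (Kahn BFS):
  sources (in-degree 0): B
  process B: level=0
    B->A: in-degree(A)=0, level(A)=1, enqueue
    B->C: in-degree(C)=1, level(C)>=1
    B->D: in-degree(D)=1, level(D)>=1
    B->E: in-degree(E)=3, level(E)>=1
  process A: level=1
    A->C: in-degree(C)=0, level(C)=2, enqueue
    A->E: in-degree(E)=2, level(E)>=2
  process C: level=2
    C->D: in-degree(D)=0, level(D)=3, enqueue
    C->E: in-degree(E)=1, level(E)>=3
  process D: level=3
    D->E: in-degree(E)=0, level(E)=4, enqueue
  process E: level=4
All levels: A:1, B:0, C:2, D:3, E:4

Answer: A:1, B:0, C:2, D:3, E:4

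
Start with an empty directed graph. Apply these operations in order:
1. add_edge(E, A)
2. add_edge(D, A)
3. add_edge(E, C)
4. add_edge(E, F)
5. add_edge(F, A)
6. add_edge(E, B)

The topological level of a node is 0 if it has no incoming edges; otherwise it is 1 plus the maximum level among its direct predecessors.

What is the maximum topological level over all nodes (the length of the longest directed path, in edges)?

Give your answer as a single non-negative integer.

Op 1: add_edge(E, A). Edges now: 1
Op 2: add_edge(D, A). Edges now: 2
Op 3: add_edge(E, C). Edges now: 3
Op 4: add_edge(E, F). Edges now: 4
Op 5: add_edge(F, A). Edges now: 5
Op 6: add_edge(E, B). Edges now: 6
Compute levels (Kahn BFS):
  sources (in-degree 0): D, E
  process D: level=0
    D->A: in-degree(A)=2, level(A)>=1
  process E: level=0
    E->A: in-degree(A)=1, level(A)>=1
    E->B: in-degree(B)=0, level(B)=1, enqueue
    E->C: in-degree(C)=0, level(C)=1, enqueue
    E->F: in-degree(F)=0, level(F)=1, enqueue
  process B: level=1
  process C: level=1
  process F: level=1
    F->A: in-degree(A)=0, level(A)=2, enqueue
  process A: level=2
All levels: A:2, B:1, C:1, D:0, E:0, F:1
max level = 2

Answer: 2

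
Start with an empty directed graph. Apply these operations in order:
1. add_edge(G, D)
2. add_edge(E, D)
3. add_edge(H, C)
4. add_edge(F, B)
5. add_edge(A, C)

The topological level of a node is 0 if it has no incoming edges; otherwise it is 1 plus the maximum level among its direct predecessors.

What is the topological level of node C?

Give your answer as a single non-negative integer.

Op 1: add_edge(G, D). Edges now: 1
Op 2: add_edge(E, D). Edges now: 2
Op 3: add_edge(H, C). Edges now: 3
Op 4: add_edge(F, B). Edges now: 4
Op 5: add_edge(A, C). Edges now: 5
Compute levels (Kahn BFS):
  sources (in-degree 0): A, E, F, G, H
  process A: level=0
    A->C: in-degree(C)=1, level(C)>=1
  process E: level=0
    E->D: in-degree(D)=1, level(D)>=1
  process F: level=0
    F->B: in-degree(B)=0, level(B)=1, enqueue
  process G: level=0
    G->D: in-degree(D)=0, level(D)=1, enqueue
  process H: level=0
    H->C: in-degree(C)=0, level(C)=1, enqueue
  process B: level=1
  process D: level=1
  process C: level=1
All levels: A:0, B:1, C:1, D:1, E:0, F:0, G:0, H:0
level(C) = 1

Answer: 1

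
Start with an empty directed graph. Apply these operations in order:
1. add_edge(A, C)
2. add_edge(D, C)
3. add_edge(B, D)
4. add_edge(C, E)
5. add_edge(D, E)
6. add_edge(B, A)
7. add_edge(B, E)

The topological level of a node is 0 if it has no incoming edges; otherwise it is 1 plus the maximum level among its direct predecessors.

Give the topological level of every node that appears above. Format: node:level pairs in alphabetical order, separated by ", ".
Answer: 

Op 1: add_edge(A, C). Edges now: 1
Op 2: add_edge(D, C). Edges now: 2
Op 3: add_edge(B, D). Edges now: 3
Op 4: add_edge(C, E). Edges now: 4
Op 5: add_edge(D, E). Edges now: 5
Op 6: add_edge(B, A). Edges now: 6
Op 7: add_edge(B, E). Edges now: 7
Compute levels (Kahn BFS):
  sources (in-degree 0): B
  process B: level=0
    B->A: in-degree(A)=0, level(A)=1, enqueue
    B->D: in-degree(D)=0, level(D)=1, enqueue
    B->E: in-degree(E)=2, level(E)>=1
  process A: level=1
    A->C: in-degree(C)=1, level(C)>=2
  process D: level=1
    D->C: in-degree(C)=0, level(C)=2, enqueue
    D->E: in-degree(E)=1, level(E)>=2
  process C: level=2
    C->E: in-degree(E)=0, level(E)=3, enqueue
  process E: level=3
All levels: A:1, B:0, C:2, D:1, E:3

Answer: A:1, B:0, C:2, D:1, E:3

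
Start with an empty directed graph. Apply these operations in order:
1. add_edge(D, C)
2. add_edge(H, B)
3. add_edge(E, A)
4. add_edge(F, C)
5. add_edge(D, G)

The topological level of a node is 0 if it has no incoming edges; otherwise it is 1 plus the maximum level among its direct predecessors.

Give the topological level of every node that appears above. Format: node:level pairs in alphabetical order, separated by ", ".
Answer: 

Op 1: add_edge(D, C). Edges now: 1
Op 2: add_edge(H, B). Edges now: 2
Op 3: add_edge(E, A). Edges now: 3
Op 4: add_edge(F, C). Edges now: 4
Op 5: add_edge(D, G). Edges now: 5
Compute levels (Kahn BFS):
  sources (in-degree 0): D, E, F, H
  process D: level=0
    D->C: in-degree(C)=1, level(C)>=1
    D->G: in-degree(G)=0, level(G)=1, enqueue
  process E: level=0
    E->A: in-degree(A)=0, level(A)=1, enqueue
  process F: level=0
    F->C: in-degree(C)=0, level(C)=1, enqueue
  process H: level=0
    H->B: in-degree(B)=0, level(B)=1, enqueue
  process G: level=1
  process A: level=1
  process C: level=1
  process B: level=1
All levels: A:1, B:1, C:1, D:0, E:0, F:0, G:1, H:0

Answer: A:1, B:1, C:1, D:0, E:0, F:0, G:1, H:0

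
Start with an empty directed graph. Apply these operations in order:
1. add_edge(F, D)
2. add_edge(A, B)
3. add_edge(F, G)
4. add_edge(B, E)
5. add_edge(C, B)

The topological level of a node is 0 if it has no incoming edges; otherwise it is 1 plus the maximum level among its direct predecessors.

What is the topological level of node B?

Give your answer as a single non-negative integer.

Op 1: add_edge(F, D). Edges now: 1
Op 2: add_edge(A, B). Edges now: 2
Op 3: add_edge(F, G). Edges now: 3
Op 4: add_edge(B, E). Edges now: 4
Op 5: add_edge(C, B). Edges now: 5
Compute levels (Kahn BFS):
  sources (in-degree 0): A, C, F
  process A: level=0
    A->B: in-degree(B)=1, level(B)>=1
  process C: level=0
    C->B: in-degree(B)=0, level(B)=1, enqueue
  process F: level=0
    F->D: in-degree(D)=0, level(D)=1, enqueue
    F->G: in-degree(G)=0, level(G)=1, enqueue
  process B: level=1
    B->E: in-degree(E)=0, level(E)=2, enqueue
  process D: level=1
  process G: level=1
  process E: level=2
All levels: A:0, B:1, C:0, D:1, E:2, F:0, G:1
level(B) = 1

Answer: 1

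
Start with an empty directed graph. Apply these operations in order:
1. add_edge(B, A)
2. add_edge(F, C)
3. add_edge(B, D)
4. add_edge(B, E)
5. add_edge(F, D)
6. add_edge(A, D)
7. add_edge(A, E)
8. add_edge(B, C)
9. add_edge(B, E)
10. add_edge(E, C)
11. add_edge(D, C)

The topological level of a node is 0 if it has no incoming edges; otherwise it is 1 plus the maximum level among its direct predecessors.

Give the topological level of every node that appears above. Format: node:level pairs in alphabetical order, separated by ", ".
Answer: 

Op 1: add_edge(B, A). Edges now: 1
Op 2: add_edge(F, C). Edges now: 2
Op 3: add_edge(B, D). Edges now: 3
Op 4: add_edge(B, E). Edges now: 4
Op 5: add_edge(F, D). Edges now: 5
Op 6: add_edge(A, D). Edges now: 6
Op 7: add_edge(A, E). Edges now: 7
Op 8: add_edge(B, C). Edges now: 8
Op 9: add_edge(B, E) (duplicate, no change). Edges now: 8
Op 10: add_edge(E, C). Edges now: 9
Op 11: add_edge(D, C). Edges now: 10
Compute levels (Kahn BFS):
  sources (in-degree 0): B, F
  process B: level=0
    B->A: in-degree(A)=0, level(A)=1, enqueue
    B->C: in-degree(C)=3, level(C)>=1
    B->D: in-degree(D)=2, level(D)>=1
    B->E: in-degree(E)=1, level(E)>=1
  process F: level=0
    F->C: in-degree(C)=2, level(C)>=1
    F->D: in-degree(D)=1, level(D)>=1
  process A: level=1
    A->D: in-degree(D)=0, level(D)=2, enqueue
    A->E: in-degree(E)=0, level(E)=2, enqueue
  process D: level=2
    D->C: in-degree(C)=1, level(C)>=3
  process E: level=2
    E->C: in-degree(C)=0, level(C)=3, enqueue
  process C: level=3
All levels: A:1, B:0, C:3, D:2, E:2, F:0

Answer: A:1, B:0, C:3, D:2, E:2, F:0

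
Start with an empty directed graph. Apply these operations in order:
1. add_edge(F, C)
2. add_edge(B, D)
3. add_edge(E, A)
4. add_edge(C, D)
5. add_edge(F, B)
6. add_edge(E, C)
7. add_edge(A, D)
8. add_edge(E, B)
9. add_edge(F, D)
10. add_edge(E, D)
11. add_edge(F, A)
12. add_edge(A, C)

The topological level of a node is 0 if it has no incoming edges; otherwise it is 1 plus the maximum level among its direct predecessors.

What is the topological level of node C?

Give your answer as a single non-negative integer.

Op 1: add_edge(F, C). Edges now: 1
Op 2: add_edge(B, D). Edges now: 2
Op 3: add_edge(E, A). Edges now: 3
Op 4: add_edge(C, D). Edges now: 4
Op 5: add_edge(F, B). Edges now: 5
Op 6: add_edge(E, C). Edges now: 6
Op 7: add_edge(A, D). Edges now: 7
Op 8: add_edge(E, B). Edges now: 8
Op 9: add_edge(F, D). Edges now: 9
Op 10: add_edge(E, D). Edges now: 10
Op 11: add_edge(F, A). Edges now: 11
Op 12: add_edge(A, C). Edges now: 12
Compute levels (Kahn BFS):
  sources (in-degree 0): E, F
  process E: level=0
    E->A: in-degree(A)=1, level(A)>=1
    E->B: in-degree(B)=1, level(B)>=1
    E->C: in-degree(C)=2, level(C)>=1
    E->D: in-degree(D)=4, level(D)>=1
  process F: level=0
    F->A: in-degree(A)=0, level(A)=1, enqueue
    F->B: in-degree(B)=0, level(B)=1, enqueue
    F->C: in-degree(C)=1, level(C)>=1
    F->D: in-degree(D)=3, level(D)>=1
  process A: level=1
    A->C: in-degree(C)=0, level(C)=2, enqueue
    A->D: in-degree(D)=2, level(D)>=2
  process B: level=1
    B->D: in-degree(D)=1, level(D)>=2
  process C: level=2
    C->D: in-degree(D)=0, level(D)=3, enqueue
  process D: level=3
All levels: A:1, B:1, C:2, D:3, E:0, F:0
level(C) = 2

Answer: 2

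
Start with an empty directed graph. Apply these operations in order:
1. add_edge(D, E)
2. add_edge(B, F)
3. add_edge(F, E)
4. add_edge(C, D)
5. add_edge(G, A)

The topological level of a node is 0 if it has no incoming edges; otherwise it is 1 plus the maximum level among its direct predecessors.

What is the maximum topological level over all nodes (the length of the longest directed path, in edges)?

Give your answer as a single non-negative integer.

Op 1: add_edge(D, E). Edges now: 1
Op 2: add_edge(B, F). Edges now: 2
Op 3: add_edge(F, E). Edges now: 3
Op 4: add_edge(C, D). Edges now: 4
Op 5: add_edge(G, A). Edges now: 5
Compute levels (Kahn BFS):
  sources (in-degree 0): B, C, G
  process B: level=0
    B->F: in-degree(F)=0, level(F)=1, enqueue
  process C: level=0
    C->D: in-degree(D)=0, level(D)=1, enqueue
  process G: level=0
    G->A: in-degree(A)=0, level(A)=1, enqueue
  process F: level=1
    F->E: in-degree(E)=1, level(E)>=2
  process D: level=1
    D->E: in-degree(E)=0, level(E)=2, enqueue
  process A: level=1
  process E: level=2
All levels: A:1, B:0, C:0, D:1, E:2, F:1, G:0
max level = 2

Answer: 2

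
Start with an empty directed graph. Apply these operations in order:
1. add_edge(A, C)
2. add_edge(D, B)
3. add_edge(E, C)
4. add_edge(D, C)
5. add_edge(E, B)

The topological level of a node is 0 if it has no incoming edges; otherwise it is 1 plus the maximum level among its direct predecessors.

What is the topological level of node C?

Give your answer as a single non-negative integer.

Answer: 1

Derivation:
Op 1: add_edge(A, C). Edges now: 1
Op 2: add_edge(D, B). Edges now: 2
Op 3: add_edge(E, C). Edges now: 3
Op 4: add_edge(D, C). Edges now: 4
Op 5: add_edge(E, B). Edges now: 5
Compute levels (Kahn BFS):
  sources (in-degree 0): A, D, E
  process A: level=0
    A->C: in-degree(C)=2, level(C)>=1
  process D: level=0
    D->B: in-degree(B)=1, level(B)>=1
    D->C: in-degree(C)=1, level(C)>=1
  process E: level=0
    E->B: in-degree(B)=0, level(B)=1, enqueue
    E->C: in-degree(C)=0, level(C)=1, enqueue
  process B: level=1
  process C: level=1
All levels: A:0, B:1, C:1, D:0, E:0
level(C) = 1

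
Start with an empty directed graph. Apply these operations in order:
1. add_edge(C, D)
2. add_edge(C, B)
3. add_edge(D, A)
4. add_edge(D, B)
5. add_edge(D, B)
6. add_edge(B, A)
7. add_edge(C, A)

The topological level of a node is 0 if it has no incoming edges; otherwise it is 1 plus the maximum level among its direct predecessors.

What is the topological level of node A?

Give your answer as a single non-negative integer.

Op 1: add_edge(C, D). Edges now: 1
Op 2: add_edge(C, B). Edges now: 2
Op 3: add_edge(D, A). Edges now: 3
Op 4: add_edge(D, B). Edges now: 4
Op 5: add_edge(D, B) (duplicate, no change). Edges now: 4
Op 6: add_edge(B, A). Edges now: 5
Op 7: add_edge(C, A). Edges now: 6
Compute levels (Kahn BFS):
  sources (in-degree 0): C
  process C: level=0
    C->A: in-degree(A)=2, level(A)>=1
    C->B: in-degree(B)=1, level(B)>=1
    C->D: in-degree(D)=0, level(D)=1, enqueue
  process D: level=1
    D->A: in-degree(A)=1, level(A)>=2
    D->B: in-degree(B)=0, level(B)=2, enqueue
  process B: level=2
    B->A: in-degree(A)=0, level(A)=3, enqueue
  process A: level=3
All levels: A:3, B:2, C:0, D:1
level(A) = 3

Answer: 3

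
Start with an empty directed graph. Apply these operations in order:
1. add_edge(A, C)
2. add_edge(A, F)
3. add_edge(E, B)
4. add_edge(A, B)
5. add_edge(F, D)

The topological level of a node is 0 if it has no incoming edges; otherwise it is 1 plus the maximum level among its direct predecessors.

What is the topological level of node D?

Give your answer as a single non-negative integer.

Op 1: add_edge(A, C). Edges now: 1
Op 2: add_edge(A, F). Edges now: 2
Op 3: add_edge(E, B). Edges now: 3
Op 4: add_edge(A, B). Edges now: 4
Op 5: add_edge(F, D). Edges now: 5
Compute levels (Kahn BFS):
  sources (in-degree 0): A, E
  process A: level=0
    A->B: in-degree(B)=1, level(B)>=1
    A->C: in-degree(C)=0, level(C)=1, enqueue
    A->F: in-degree(F)=0, level(F)=1, enqueue
  process E: level=0
    E->B: in-degree(B)=0, level(B)=1, enqueue
  process C: level=1
  process F: level=1
    F->D: in-degree(D)=0, level(D)=2, enqueue
  process B: level=1
  process D: level=2
All levels: A:0, B:1, C:1, D:2, E:0, F:1
level(D) = 2

Answer: 2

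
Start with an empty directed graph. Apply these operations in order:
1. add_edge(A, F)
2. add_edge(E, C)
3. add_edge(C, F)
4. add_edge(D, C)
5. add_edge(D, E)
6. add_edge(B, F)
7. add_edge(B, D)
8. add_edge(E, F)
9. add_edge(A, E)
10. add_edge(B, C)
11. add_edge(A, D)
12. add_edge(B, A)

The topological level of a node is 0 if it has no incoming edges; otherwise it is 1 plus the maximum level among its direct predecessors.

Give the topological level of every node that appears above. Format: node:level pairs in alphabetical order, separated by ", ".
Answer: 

Op 1: add_edge(A, F). Edges now: 1
Op 2: add_edge(E, C). Edges now: 2
Op 3: add_edge(C, F). Edges now: 3
Op 4: add_edge(D, C). Edges now: 4
Op 5: add_edge(D, E). Edges now: 5
Op 6: add_edge(B, F). Edges now: 6
Op 7: add_edge(B, D). Edges now: 7
Op 8: add_edge(E, F). Edges now: 8
Op 9: add_edge(A, E). Edges now: 9
Op 10: add_edge(B, C). Edges now: 10
Op 11: add_edge(A, D). Edges now: 11
Op 12: add_edge(B, A). Edges now: 12
Compute levels (Kahn BFS):
  sources (in-degree 0): B
  process B: level=0
    B->A: in-degree(A)=0, level(A)=1, enqueue
    B->C: in-degree(C)=2, level(C)>=1
    B->D: in-degree(D)=1, level(D)>=1
    B->F: in-degree(F)=3, level(F)>=1
  process A: level=1
    A->D: in-degree(D)=0, level(D)=2, enqueue
    A->E: in-degree(E)=1, level(E)>=2
    A->F: in-degree(F)=2, level(F)>=2
  process D: level=2
    D->C: in-degree(C)=1, level(C)>=3
    D->E: in-degree(E)=0, level(E)=3, enqueue
  process E: level=3
    E->C: in-degree(C)=0, level(C)=4, enqueue
    E->F: in-degree(F)=1, level(F)>=4
  process C: level=4
    C->F: in-degree(F)=0, level(F)=5, enqueue
  process F: level=5
All levels: A:1, B:0, C:4, D:2, E:3, F:5

Answer: A:1, B:0, C:4, D:2, E:3, F:5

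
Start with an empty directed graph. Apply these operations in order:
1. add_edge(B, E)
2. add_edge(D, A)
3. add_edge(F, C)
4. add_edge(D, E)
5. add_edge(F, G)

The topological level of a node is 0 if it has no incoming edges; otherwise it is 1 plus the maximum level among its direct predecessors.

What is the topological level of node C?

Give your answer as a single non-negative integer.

Answer: 1

Derivation:
Op 1: add_edge(B, E). Edges now: 1
Op 2: add_edge(D, A). Edges now: 2
Op 3: add_edge(F, C). Edges now: 3
Op 4: add_edge(D, E). Edges now: 4
Op 5: add_edge(F, G). Edges now: 5
Compute levels (Kahn BFS):
  sources (in-degree 0): B, D, F
  process B: level=0
    B->E: in-degree(E)=1, level(E)>=1
  process D: level=0
    D->A: in-degree(A)=0, level(A)=1, enqueue
    D->E: in-degree(E)=0, level(E)=1, enqueue
  process F: level=0
    F->C: in-degree(C)=0, level(C)=1, enqueue
    F->G: in-degree(G)=0, level(G)=1, enqueue
  process A: level=1
  process E: level=1
  process C: level=1
  process G: level=1
All levels: A:1, B:0, C:1, D:0, E:1, F:0, G:1
level(C) = 1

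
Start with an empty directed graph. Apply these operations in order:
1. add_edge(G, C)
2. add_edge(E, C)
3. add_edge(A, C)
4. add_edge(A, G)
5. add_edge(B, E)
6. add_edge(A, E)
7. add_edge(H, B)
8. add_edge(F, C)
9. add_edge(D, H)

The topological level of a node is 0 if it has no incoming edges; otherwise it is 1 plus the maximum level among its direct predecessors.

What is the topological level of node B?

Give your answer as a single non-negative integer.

Op 1: add_edge(G, C). Edges now: 1
Op 2: add_edge(E, C). Edges now: 2
Op 3: add_edge(A, C). Edges now: 3
Op 4: add_edge(A, G). Edges now: 4
Op 5: add_edge(B, E). Edges now: 5
Op 6: add_edge(A, E). Edges now: 6
Op 7: add_edge(H, B). Edges now: 7
Op 8: add_edge(F, C). Edges now: 8
Op 9: add_edge(D, H). Edges now: 9
Compute levels (Kahn BFS):
  sources (in-degree 0): A, D, F
  process A: level=0
    A->C: in-degree(C)=3, level(C)>=1
    A->E: in-degree(E)=1, level(E)>=1
    A->G: in-degree(G)=0, level(G)=1, enqueue
  process D: level=0
    D->H: in-degree(H)=0, level(H)=1, enqueue
  process F: level=0
    F->C: in-degree(C)=2, level(C)>=1
  process G: level=1
    G->C: in-degree(C)=1, level(C)>=2
  process H: level=1
    H->B: in-degree(B)=0, level(B)=2, enqueue
  process B: level=2
    B->E: in-degree(E)=0, level(E)=3, enqueue
  process E: level=3
    E->C: in-degree(C)=0, level(C)=4, enqueue
  process C: level=4
All levels: A:0, B:2, C:4, D:0, E:3, F:0, G:1, H:1
level(B) = 2

Answer: 2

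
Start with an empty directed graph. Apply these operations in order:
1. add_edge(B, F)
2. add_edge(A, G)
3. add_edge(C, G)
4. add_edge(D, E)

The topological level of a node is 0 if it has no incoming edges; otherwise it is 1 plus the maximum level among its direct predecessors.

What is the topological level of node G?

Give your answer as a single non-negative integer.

Op 1: add_edge(B, F). Edges now: 1
Op 2: add_edge(A, G). Edges now: 2
Op 3: add_edge(C, G). Edges now: 3
Op 4: add_edge(D, E). Edges now: 4
Compute levels (Kahn BFS):
  sources (in-degree 0): A, B, C, D
  process A: level=0
    A->G: in-degree(G)=1, level(G)>=1
  process B: level=0
    B->F: in-degree(F)=0, level(F)=1, enqueue
  process C: level=0
    C->G: in-degree(G)=0, level(G)=1, enqueue
  process D: level=0
    D->E: in-degree(E)=0, level(E)=1, enqueue
  process F: level=1
  process G: level=1
  process E: level=1
All levels: A:0, B:0, C:0, D:0, E:1, F:1, G:1
level(G) = 1

Answer: 1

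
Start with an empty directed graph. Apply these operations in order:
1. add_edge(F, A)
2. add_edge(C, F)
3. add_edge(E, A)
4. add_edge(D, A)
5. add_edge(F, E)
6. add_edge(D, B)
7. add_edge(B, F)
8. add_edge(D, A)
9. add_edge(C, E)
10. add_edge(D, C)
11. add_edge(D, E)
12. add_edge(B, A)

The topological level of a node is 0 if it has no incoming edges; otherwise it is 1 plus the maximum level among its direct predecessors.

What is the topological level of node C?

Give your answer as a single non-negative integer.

Answer: 1

Derivation:
Op 1: add_edge(F, A). Edges now: 1
Op 2: add_edge(C, F). Edges now: 2
Op 3: add_edge(E, A). Edges now: 3
Op 4: add_edge(D, A). Edges now: 4
Op 5: add_edge(F, E). Edges now: 5
Op 6: add_edge(D, B). Edges now: 6
Op 7: add_edge(B, F). Edges now: 7
Op 8: add_edge(D, A) (duplicate, no change). Edges now: 7
Op 9: add_edge(C, E). Edges now: 8
Op 10: add_edge(D, C). Edges now: 9
Op 11: add_edge(D, E). Edges now: 10
Op 12: add_edge(B, A). Edges now: 11
Compute levels (Kahn BFS):
  sources (in-degree 0): D
  process D: level=0
    D->A: in-degree(A)=3, level(A)>=1
    D->B: in-degree(B)=0, level(B)=1, enqueue
    D->C: in-degree(C)=0, level(C)=1, enqueue
    D->E: in-degree(E)=2, level(E)>=1
  process B: level=1
    B->A: in-degree(A)=2, level(A)>=2
    B->F: in-degree(F)=1, level(F)>=2
  process C: level=1
    C->E: in-degree(E)=1, level(E)>=2
    C->F: in-degree(F)=0, level(F)=2, enqueue
  process F: level=2
    F->A: in-degree(A)=1, level(A)>=3
    F->E: in-degree(E)=0, level(E)=3, enqueue
  process E: level=3
    E->A: in-degree(A)=0, level(A)=4, enqueue
  process A: level=4
All levels: A:4, B:1, C:1, D:0, E:3, F:2
level(C) = 1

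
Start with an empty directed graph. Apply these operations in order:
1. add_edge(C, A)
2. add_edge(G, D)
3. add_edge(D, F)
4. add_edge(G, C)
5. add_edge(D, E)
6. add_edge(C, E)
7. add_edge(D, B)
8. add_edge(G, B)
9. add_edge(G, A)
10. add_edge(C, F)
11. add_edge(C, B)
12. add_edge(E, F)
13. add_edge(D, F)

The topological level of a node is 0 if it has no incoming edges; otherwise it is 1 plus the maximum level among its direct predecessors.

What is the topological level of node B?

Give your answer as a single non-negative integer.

Op 1: add_edge(C, A). Edges now: 1
Op 2: add_edge(G, D). Edges now: 2
Op 3: add_edge(D, F). Edges now: 3
Op 4: add_edge(G, C). Edges now: 4
Op 5: add_edge(D, E). Edges now: 5
Op 6: add_edge(C, E). Edges now: 6
Op 7: add_edge(D, B). Edges now: 7
Op 8: add_edge(G, B). Edges now: 8
Op 9: add_edge(G, A). Edges now: 9
Op 10: add_edge(C, F). Edges now: 10
Op 11: add_edge(C, B). Edges now: 11
Op 12: add_edge(E, F). Edges now: 12
Op 13: add_edge(D, F) (duplicate, no change). Edges now: 12
Compute levels (Kahn BFS):
  sources (in-degree 0): G
  process G: level=0
    G->A: in-degree(A)=1, level(A)>=1
    G->B: in-degree(B)=2, level(B)>=1
    G->C: in-degree(C)=0, level(C)=1, enqueue
    G->D: in-degree(D)=0, level(D)=1, enqueue
  process C: level=1
    C->A: in-degree(A)=0, level(A)=2, enqueue
    C->B: in-degree(B)=1, level(B)>=2
    C->E: in-degree(E)=1, level(E)>=2
    C->F: in-degree(F)=2, level(F)>=2
  process D: level=1
    D->B: in-degree(B)=0, level(B)=2, enqueue
    D->E: in-degree(E)=0, level(E)=2, enqueue
    D->F: in-degree(F)=1, level(F)>=2
  process A: level=2
  process B: level=2
  process E: level=2
    E->F: in-degree(F)=0, level(F)=3, enqueue
  process F: level=3
All levels: A:2, B:2, C:1, D:1, E:2, F:3, G:0
level(B) = 2

Answer: 2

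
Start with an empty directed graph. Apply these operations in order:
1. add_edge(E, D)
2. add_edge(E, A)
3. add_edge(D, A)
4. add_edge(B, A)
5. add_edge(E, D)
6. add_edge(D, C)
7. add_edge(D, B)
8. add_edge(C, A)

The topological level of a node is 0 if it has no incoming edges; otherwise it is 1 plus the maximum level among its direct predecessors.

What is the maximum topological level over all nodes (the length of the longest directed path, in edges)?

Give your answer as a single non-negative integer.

Op 1: add_edge(E, D). Edges now: 1
Op 2: add_edge(E, A). Edges now: 2
Op 3: add_edge(D, A). Edges now: 3
Op 4: add_edge(B, A). Edges now: 4
Op 5: add_edge(E, D) (duplicate, no change). Edges now: 4
Op 6: add_edge(D, C). Edges now: 5
Op 7: add_edge(D, B). Edges now: 6
Op 8: add_edge(C, A). Edges now: 7
Compute levels (Kahn BFS):
  sources (in-degree 0): E
  process E: level=0
    E->A: in-degree(A)=3, level(A)>=1
    E->D: in-degree(D)=0, level(D)=1, enqueue
  process D: level=1
    D->A: in-degree(A)=2, level(A)>=2
    D->B: in-degree(B)=0, level(B)=2, enqueue
    D->C: in-degree(C)=0, level(C)=2, enqueue
  process B: level=2
    B->A: in-degree(A)=1, level(A)>=3
  process C: level=2
    C->A: in-degree(A)=0, level(A)=3, enqueue
  process A: level=3
All levels: A:3, B:2, C:2, D:1, E:0
max level = 3

Answer: 3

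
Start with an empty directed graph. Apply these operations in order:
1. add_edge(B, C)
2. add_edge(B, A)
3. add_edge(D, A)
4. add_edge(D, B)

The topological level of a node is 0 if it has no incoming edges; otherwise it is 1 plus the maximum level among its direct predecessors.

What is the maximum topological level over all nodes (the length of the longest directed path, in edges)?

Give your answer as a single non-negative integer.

Answer: 2

Derivation:
Op 1: add_edge(B, C). Edges now: 1
Op 2: add_edge(B, A). Edges now: 2
Op 3: add_edge(D, A). Edges now: 3
Op 4: add_edge(D, B). Edges now: 4
Compute levels (Kahn BFS):
  sources (in-degree 0): D
  process D: level=0
    D->A: in-degree(A)=1, level(A)>=1
    D->B: in-degree(B)=0, level(B)=1, enqueue
  process B: level=1
    B->A: in-degree(A)=0, level(A)=2, enqueue
    B->C: in-degree(C)=0, level(C)=2, enqueue
  process A: level=2
  process C: level=2
All levels: A:2, B:1, C:2, D:0
max level = 2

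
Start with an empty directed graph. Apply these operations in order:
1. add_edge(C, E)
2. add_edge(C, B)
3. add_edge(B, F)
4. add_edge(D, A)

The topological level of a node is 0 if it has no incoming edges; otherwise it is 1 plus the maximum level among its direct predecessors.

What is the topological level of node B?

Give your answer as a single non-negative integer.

Op 1: add_edge(C, E). Edges now: 1
Op 2: add_edge(C, B). Edges now: 2
Op 3: add_edge(B, F). Edges now: 3
Op 4: add_edge(D, A). Edges now: 4
Compute levels (Kahn BFS):
  sources (in-degree 0): C, D
  process C: level=0
    C->B: in-degree(B)=0, level(B)=1, enqueue
    C->E: in-degree(E)=0, level(E)=1, enqueue
  process D: level=0
    D->A: in-degree(A)=0, level(A)=1, enqueue
  process B: level=1
    B->F: in-degree(F)=0, level(F)=2, enqueue
  process E: level=1
  process A: level=1
  process F: level=2
All levels: A:1, B:1, C:0, D:0, E:1, F:2
level(B) = 1

Answer: 1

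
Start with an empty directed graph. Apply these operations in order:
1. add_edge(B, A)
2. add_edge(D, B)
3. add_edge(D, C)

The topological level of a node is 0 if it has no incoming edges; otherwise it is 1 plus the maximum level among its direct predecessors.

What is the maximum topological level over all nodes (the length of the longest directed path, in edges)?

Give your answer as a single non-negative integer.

Op 1: add_edge(B, A). Edges now: 1
Op 2: add_edge(D, B). Edges now: 2
Op 3: add_edge(D, C). Edges now: 3
Compute levels (Kahn BFS):
  sources (in-degree 0): D
  process D: level=0
    D->B: in-degree(B)=0, level(B)=1, enqueue
    D->C: in-degree(C)=0, level(C)=1, enqueue
  process B: level=1
    B->A: in-degree(A)=0, level(A)=2, enqueue
  process C: level=1
  process A: level=2
All levels: A:2, B:1, C:1, D:0
max level = 2

Answer: 2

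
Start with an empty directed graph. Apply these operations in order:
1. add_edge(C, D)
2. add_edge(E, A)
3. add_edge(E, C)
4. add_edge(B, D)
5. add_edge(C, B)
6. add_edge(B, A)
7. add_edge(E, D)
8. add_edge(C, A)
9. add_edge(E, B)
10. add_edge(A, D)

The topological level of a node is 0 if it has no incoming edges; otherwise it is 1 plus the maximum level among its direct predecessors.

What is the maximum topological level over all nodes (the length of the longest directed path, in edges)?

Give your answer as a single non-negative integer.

Op 1: add_edge(C, D). Edges now: 1
Op 2: add_edge(E, A). Edges now: 2
Op 3: add_edge(E, C). Edges now: 3
Op 4: add_edge(B, D). Edges now: 4
Op 5: add_edge(C, B). Edges now: 5
Op 6: add_edge(B, A). Edges now: 6
Op 7: add_edge(E, D). Edges now: 7
Op 8: add_edge(C, A). Edges now: 8
Op 9: add_edge(E, B). Edges now: 9
Op 10: add_edge(A, D). Edges now: 10
Compute levels (Kahn BFS):
  sources (in-degree 0): E
  process E: level=0
    E->A: in-degree(A)=2, level(A)>=1
    E->B: in-degree(B)=1, level(B)>=1
    E->C: in-degree(C)=0, level(C)=1, enqueue
    E->D: in-degree(D)=3, level(D)>=1
  process C: level=1
    C->A: in-degree(A)=1, level(A)>=2
    C->B: in-degree(B)=0, level(B)=2, enqueue
    C->D: in-degree(D)=2, level(D)>=2
  process B: level=2
    B->A: in-degree(A)=0, level(A)=3, enqueue
    B->D: in-degree(D)=1, level(D)>=3
  process A: level=3
    A->D: in-degree(D)=0, level(D)=4, enqueue
  process D: level=4
All levels: A:3, B:2, C:1, D:4, E:0
max level = 4

Answer: 4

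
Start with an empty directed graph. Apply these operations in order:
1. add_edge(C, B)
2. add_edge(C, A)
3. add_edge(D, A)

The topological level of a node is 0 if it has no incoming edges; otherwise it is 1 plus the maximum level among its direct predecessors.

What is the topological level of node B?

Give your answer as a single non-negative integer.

Answer: 1

Derivation:
Op 1: add_edge(C, B). Edges now: 1
Op 2: add_edge(C, A). Edges now: 2
Op 3: add_edge(D, A). Edges now: 3
Compute levels (Kahn BFS):
  sources (in-degree 0): C, D
  process C: level=0
    C->A: in-degree(A)=1, level(A)>=1
    C->B: in-degree(B)=0, level(B)=1, enqueue
  process D: level=0
    D->A: in-degree(A)=0, level(A)=1, enqueue
  process B: level=1
  process A: level=1
All levels: A:1, B:1, C:0, D:0
level(B) = 1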